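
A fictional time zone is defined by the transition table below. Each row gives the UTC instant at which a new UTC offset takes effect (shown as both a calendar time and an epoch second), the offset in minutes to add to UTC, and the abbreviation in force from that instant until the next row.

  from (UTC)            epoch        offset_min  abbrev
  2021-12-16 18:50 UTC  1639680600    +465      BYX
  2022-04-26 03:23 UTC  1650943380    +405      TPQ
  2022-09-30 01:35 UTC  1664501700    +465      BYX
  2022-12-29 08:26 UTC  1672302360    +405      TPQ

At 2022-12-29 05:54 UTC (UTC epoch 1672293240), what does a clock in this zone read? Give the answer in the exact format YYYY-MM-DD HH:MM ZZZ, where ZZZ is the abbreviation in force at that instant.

2022-12-29 13:39 BYX

Query: 2022-12-29 05:54 UTC
Rule 3/4 (BYX, +07:45): 2022-09-30 01:35 UTC ≤ query < 2022-12-29 08:26 UTC
5·60 + 54 + 465 = 819 min
819 = 0·1440 + 819; 819 = 13·60 + 39 → 13:39, same day
→ 2022-12-29 13:39 BYX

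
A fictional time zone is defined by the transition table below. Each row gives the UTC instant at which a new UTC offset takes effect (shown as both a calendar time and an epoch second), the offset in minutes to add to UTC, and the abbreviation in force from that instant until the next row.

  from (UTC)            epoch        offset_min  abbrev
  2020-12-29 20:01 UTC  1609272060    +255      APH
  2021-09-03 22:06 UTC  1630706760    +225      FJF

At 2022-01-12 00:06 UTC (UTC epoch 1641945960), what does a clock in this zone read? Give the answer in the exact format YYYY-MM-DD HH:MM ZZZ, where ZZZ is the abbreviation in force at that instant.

2022-01-12 03:51 FJF

Query: 2022-01-12 00:06 UTC
Rule 2/2 (FJF, +03:45): 2021-09-03 22:06 UTC ≤ query < +∞
0·60 + 6 + 225 = 231 min
231 = 0·1440 + 231; 231 = 3·60 + 51 → 03:51, same day
→ 2022-01-12 03:51 FJF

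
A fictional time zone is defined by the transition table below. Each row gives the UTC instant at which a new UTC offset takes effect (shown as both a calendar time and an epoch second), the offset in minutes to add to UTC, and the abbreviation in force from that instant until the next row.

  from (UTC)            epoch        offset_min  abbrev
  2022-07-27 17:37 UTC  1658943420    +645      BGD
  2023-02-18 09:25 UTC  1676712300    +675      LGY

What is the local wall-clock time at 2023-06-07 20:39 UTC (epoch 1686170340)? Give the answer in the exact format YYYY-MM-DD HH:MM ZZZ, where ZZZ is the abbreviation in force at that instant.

Query: 2023-06-07 20:39 UTC
Rule 2/2 (LGY, +11:15): 2023-02-18 09:25 UTC ≤ query < +∞
20·60 + 39 + 675 = 1914 min
1914 = 1·1440 + 474; 474 = 7·60 + 54 → 07:54, 2023-06-07 + 1 day = 2023-06-08
→ 2023-06-08 07:54 LGY

2023-06-08 07:54 LGY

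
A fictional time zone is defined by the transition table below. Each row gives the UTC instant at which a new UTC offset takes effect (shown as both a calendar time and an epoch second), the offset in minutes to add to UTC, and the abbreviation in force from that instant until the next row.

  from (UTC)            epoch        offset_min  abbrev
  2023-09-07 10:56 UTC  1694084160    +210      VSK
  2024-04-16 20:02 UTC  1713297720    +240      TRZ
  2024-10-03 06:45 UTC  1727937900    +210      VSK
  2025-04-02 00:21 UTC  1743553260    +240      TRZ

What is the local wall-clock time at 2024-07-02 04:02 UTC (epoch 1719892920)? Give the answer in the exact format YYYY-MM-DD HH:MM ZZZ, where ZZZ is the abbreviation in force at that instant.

2024-07-02 08:02 TRZ

Query: 2024-07-02 04:02 UTC
Rule 2/4 (TRZ, +04:00): 2024-04-16 20:02 UTC ≤ query < 2024-10-03 06:45 UTC
4·60 + 2 + 240 = 482 min
482 = 0·1440 + 482; 482 = 8·60 + 2 → 08:02, same day
→ 2024-07-02 08:02 TRZ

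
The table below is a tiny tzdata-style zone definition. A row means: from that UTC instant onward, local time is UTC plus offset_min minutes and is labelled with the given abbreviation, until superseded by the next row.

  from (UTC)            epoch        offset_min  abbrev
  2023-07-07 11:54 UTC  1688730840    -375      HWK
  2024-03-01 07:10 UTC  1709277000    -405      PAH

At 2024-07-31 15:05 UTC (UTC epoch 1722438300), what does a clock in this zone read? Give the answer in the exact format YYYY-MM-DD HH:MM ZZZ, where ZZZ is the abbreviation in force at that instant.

Query: 2024-07-31 15:05 UTC
Rule 2/2 (PAH, -06:45): 2024-03-01 07:10 UTC ≤ query < +∞
15·60 + 5 - 405 = 500 min
500 = 0·1440 + 500; 500 = 8·60 + 20 → 08:20, same day
→ 2024-07-31 08:20 PAH

2024-07-31 08:20 PAH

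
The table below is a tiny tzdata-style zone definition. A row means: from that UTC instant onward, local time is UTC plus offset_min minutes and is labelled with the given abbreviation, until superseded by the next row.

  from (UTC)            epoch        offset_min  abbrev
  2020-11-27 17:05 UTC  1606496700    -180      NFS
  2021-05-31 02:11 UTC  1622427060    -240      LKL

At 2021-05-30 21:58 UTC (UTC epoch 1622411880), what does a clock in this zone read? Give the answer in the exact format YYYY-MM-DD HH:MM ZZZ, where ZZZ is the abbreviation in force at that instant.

2021-05-30 18:58 NFS

Query: 2021-05-30 21:58 UTC
Rule 1/2 (NFS, -03:00): 2020-11-27 17:05 UTC ≤ query < 2021-05-31 02:11 UTC
21·60 + 58 - 180 = 1138 min
1138 = 0·1440 + 1138; 1138 = 18·60 + 58 → 18:58, same day
→ 2021-05-30 18:58 NFS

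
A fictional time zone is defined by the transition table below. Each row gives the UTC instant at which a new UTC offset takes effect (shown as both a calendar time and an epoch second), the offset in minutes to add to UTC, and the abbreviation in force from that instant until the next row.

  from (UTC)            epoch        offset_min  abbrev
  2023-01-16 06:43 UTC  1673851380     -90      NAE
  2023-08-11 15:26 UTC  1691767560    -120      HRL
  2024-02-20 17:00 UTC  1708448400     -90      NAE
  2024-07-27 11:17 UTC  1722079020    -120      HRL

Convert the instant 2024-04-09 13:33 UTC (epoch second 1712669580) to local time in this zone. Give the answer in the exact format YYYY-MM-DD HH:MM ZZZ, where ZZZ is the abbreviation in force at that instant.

2024-04-09 12:03 NAE

Query: 2024-04-09 13:33 UTC
Rule 3/4 (NAE, -01:30): 2024-02-20 17:00 UTC ≤ query < 2024-07-27 11:17 UTC
13·60 + 33 - 90 = 723 min
723 = 0·1440 + 723; 723 = 12·60 + 3 → 12:03, same day
→ 2024-04-09 12:03 NAE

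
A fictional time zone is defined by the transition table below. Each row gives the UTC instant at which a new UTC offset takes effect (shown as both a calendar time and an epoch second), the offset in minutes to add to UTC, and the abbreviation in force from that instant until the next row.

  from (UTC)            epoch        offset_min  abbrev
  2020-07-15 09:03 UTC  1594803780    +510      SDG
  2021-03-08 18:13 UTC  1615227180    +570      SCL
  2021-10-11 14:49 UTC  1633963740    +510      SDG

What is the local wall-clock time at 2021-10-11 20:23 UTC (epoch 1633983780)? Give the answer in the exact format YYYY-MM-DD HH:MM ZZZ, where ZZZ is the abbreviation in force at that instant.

Query: 2021-10-11 20:23 UTC
Rule 3/3 (SDG, +08:30): 2021-10-11 14:49 UTC ≤ query < +∞
20·60 + 23 + 510 = 1733 min
1733 = 1·1440 + 293; 293 = 4·60 + 53 → 04:53, 2021-10-11 + 1 day = 2021-10-12
→ 2021-10-12 04:53 SDG

2021-10-12 04:53 SDG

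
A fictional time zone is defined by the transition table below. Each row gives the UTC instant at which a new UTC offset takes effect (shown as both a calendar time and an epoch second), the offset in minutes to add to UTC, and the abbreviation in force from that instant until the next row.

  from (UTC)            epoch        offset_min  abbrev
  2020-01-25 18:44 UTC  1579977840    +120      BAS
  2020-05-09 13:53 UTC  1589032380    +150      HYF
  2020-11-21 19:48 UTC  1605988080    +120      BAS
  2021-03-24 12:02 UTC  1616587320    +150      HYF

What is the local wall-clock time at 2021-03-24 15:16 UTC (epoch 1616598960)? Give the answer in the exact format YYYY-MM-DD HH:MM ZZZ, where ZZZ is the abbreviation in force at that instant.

2021-03-24 17:46 HYF

Query: 2021-03-24 15:16 UTC
Rule 4/4 (HYF, +02:30): 2021-03-24 12:02 UTC ≤ query < +∞
15·60 + 16 + 150 = 1066 min
1066 = 0·1440 + 1066; 1066 = 17·60 + 46 → 17:46, same day
→ 2021-03-24 17:46 HYF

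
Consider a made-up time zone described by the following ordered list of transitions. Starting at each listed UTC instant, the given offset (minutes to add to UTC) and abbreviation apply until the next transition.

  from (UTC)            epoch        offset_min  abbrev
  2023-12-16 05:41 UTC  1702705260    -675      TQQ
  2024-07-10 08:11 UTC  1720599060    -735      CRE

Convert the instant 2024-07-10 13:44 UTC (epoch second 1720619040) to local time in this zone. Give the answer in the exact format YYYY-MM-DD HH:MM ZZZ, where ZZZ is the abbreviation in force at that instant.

2024-07-10 01:29 CRE

Query: 2024-07-10 13:44 UTC
Rule 2/2 (CRE, -12:15): 2024-07-10 08:11 UTC ≤ query < +∞
13·60 + 44 - 735 = 89 min
89 = 0·1440 + 89; 89 = 1·60 + 29 → 01:29, same day
→ 2024-07-10 01:29 CRE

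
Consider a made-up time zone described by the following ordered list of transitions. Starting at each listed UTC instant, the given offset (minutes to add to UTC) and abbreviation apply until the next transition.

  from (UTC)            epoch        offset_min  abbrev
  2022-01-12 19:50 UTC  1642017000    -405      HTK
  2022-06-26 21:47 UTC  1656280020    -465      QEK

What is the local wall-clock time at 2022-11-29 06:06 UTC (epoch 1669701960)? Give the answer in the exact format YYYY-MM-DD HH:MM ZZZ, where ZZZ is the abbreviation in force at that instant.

Query: 2022-11-29 06:06 UTC
Rule 2/2 (QEK, -07:45): 2022-06-26 21:47 UTC ≤ query < +∞
6·60 + 6 - 465 = -99 min
-99 = -1·1440 + 1341; 1341 = 22·60 + 21 → 22:21, 2022-11-29 - 1 day = 2022-11-28
→ 2022-11-28 22:21 QEK

2022-11-28 22:21 QEK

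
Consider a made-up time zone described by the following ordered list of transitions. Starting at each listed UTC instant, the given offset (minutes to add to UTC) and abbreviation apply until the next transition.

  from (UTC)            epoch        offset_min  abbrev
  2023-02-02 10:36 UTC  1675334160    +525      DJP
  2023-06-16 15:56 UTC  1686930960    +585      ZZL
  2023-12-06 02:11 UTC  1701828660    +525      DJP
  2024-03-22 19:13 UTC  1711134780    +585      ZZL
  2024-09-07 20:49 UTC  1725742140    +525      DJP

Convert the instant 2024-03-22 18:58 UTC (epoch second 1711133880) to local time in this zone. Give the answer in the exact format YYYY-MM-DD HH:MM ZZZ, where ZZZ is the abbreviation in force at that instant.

Query: 2024-03-22 18:58 UTC
Rule 3/5 (DJP, +08:45): 2023-12-06 02:11 UTC ≤ query < 2024-03-22 19:13 UTC
18·60 + 58 + 525 = 1663 min
1663 = 1·1440 + 223; 223 = 3·60 + 43 → 03:43, 2024-03-22 + 1 day = 2024-03-23
→ 2024-03-23 03:43 DJP

2024-03-23 03:43 DJP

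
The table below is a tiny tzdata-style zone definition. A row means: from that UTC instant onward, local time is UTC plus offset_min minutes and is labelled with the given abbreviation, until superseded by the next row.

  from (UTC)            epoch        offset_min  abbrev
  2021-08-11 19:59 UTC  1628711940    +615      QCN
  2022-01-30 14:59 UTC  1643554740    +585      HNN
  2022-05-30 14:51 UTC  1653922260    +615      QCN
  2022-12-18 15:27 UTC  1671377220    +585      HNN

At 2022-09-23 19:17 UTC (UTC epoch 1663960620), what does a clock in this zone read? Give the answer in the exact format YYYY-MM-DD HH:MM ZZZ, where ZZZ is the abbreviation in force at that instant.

2022-09-24 05:32 QCN

Query: 2022-09-23 19:17 UTC
Rule 3/4 (QCN, +10:15): 2022-05-30 14:51 UTC ≤ query < 2022-12-18 15:27 UTC
19·60 + 17 + 615 = 1772 min
1772 = 1·1440 + 332; 332 = 5·60 + 32 → 05:32, 2022-09-23 + 1 day = 2022-09-24
→ 2022-09-24 05:32 QCN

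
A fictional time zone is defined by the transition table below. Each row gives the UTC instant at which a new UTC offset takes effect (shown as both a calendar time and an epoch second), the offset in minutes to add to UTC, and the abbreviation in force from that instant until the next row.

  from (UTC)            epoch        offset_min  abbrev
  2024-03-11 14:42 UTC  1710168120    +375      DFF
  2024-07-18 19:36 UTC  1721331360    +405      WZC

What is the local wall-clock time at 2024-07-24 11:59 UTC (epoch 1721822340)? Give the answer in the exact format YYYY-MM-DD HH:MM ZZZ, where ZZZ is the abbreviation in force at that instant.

Query: 2024-07-24 11:59 UTC
Rule 2/2 (WZC, +06:45): 2024-07-18 19:36 UTC ≤ query < +∞
11·60 + 59 + 405 = 1124 min
1124 = 0·1440 + 1124; 1124 = 18·60 + 44 → 18:44, same day
→ 2024-07-24 18:44 WZC

2024-07-24 18:44 WZC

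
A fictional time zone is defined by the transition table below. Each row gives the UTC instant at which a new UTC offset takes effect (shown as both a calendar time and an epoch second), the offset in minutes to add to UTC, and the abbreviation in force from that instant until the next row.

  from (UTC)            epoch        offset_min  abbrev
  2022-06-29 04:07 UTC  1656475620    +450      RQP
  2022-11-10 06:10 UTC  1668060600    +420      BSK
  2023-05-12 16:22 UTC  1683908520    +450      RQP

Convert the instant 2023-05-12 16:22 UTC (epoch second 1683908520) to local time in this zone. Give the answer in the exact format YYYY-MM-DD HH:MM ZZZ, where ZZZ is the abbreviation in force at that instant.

2023-05-12 23:52 RQP

Query: 2023-05-12 16:22 UTC
Rule 3/3 (RQP, +07:30): 2023-05-12 16:22 UTC ≤ query < +∞
16·60 + 22 + 450 = 1432 min
1432 = 0·1440 + 1432; 1432 = 23·60 + 52 → 23:52, same day
→ 2023-05-12 23:52 RQP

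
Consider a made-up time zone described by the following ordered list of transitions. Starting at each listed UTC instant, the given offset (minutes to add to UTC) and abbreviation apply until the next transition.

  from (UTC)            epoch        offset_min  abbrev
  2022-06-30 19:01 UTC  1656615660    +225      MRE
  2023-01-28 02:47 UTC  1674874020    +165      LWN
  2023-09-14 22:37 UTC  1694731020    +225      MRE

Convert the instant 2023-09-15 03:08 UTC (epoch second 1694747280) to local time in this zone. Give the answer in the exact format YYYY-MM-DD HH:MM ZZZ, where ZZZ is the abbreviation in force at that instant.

Query: 2023-09-15 03:08 UTC
Rule 3/3 (MRE, +03:45): 2023-09-14 22:37 UTC ≤ query < +∞
3·60 + 8 + 225 = 413 min
413 = 0·1440 + 413; 413 = 6·60 + 53 → 06:53, same day
→ 2023-09-15 06:53 MRE

2023-09-15 06:53 MRE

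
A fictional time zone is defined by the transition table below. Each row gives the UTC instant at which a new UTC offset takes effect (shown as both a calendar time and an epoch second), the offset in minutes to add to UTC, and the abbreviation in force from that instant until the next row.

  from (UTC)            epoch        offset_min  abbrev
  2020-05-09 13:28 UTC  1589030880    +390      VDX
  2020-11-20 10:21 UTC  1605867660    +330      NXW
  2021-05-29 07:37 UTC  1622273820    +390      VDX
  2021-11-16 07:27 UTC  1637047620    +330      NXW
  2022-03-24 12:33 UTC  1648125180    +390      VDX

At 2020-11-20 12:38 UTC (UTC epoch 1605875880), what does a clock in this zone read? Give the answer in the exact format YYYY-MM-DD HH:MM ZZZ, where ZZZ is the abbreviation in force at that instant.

2020-11-20 18:08 NXW

Query: 2020-11-20 12:38 UTC
Rule 2/5 (NXW, +05:30): 2020-11-20 10:21 UTC ≤ query < 2021-05-29 07:37 UTC
12·60 + 38 + 330 = 1088 min
1088 = 0·1440 + 1088; 1088 = 18·60 + 8 → 18:08, same day
→ 2020-11-20 18:08 NXW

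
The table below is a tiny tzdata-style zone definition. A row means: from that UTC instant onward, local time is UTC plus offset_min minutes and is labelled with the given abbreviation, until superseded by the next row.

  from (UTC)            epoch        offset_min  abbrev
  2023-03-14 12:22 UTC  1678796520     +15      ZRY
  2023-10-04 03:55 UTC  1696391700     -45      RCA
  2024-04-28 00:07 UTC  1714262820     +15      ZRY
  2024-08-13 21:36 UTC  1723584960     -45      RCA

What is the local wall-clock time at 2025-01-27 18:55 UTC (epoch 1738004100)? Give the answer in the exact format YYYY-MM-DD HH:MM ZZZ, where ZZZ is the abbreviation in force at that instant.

2025-01-27 18:10 RCA

Query: 2025-01-27 18:55 UTC
Rule 4/4 (RCA, -00:45): 2024-08-13 21:36 UTC ≤ query < +∞
18·60 + 55 - 45 = 1090 min
1090 = 0·1440 + 1090; 1090 = 18·60 + 10 → 18:10, same day
→ 2025-01-27 18:10 RCA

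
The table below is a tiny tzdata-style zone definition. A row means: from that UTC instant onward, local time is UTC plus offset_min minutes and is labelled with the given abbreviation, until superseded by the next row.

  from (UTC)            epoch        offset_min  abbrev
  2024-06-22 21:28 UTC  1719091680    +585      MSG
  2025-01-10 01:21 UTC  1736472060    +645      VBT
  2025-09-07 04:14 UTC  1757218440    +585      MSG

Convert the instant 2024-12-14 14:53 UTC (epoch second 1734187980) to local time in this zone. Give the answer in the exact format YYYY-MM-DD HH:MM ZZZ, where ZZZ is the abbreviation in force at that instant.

2024-12-15 00:38 MSG

Query: 2024-12-14 14:53 UTC
Rule 1/3 (MSG, +09:45): 2024-06-22 21:28 UTC ≤ query < 2025-01-10 01:21 UTC
14·60 + 53 + 585 = 1478 min
1478 = 1·1440 + 38; 38 = 0·60 + 38 → 00:38, 2024-12-14 + 1 day = 2024-12-15
→ 2024-12-15 00:38 MSG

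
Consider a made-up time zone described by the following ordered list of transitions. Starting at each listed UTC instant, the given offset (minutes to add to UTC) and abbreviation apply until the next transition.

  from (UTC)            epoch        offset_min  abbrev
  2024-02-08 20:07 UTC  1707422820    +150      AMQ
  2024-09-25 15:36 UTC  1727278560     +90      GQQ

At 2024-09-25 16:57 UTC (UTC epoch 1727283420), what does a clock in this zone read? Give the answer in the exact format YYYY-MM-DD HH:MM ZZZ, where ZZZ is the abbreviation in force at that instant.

Query: 2024-09-25 16:57 UTC
Rule 2/2 (GQQ, +01:30): 2024-09-25 15:36 UTC ≤ query < +∞
16·60 + 57 + 90 = 1107 min
1107 = 0·1440 + 1107; 1107 = 18·60 + 27 → 18:27, same day
→ 2024-09-25 18:27 GQQ

2024-09-25 18:27 GQQ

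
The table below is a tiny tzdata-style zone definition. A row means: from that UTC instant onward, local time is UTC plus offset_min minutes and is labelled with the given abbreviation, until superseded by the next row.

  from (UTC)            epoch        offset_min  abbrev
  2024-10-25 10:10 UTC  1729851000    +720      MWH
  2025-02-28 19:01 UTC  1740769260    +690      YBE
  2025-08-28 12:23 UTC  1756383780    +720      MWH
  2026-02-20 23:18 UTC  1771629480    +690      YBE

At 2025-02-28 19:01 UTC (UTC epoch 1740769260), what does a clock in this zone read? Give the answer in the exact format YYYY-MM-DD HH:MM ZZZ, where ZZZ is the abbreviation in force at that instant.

2025-03-01 06:31 YBE

Query: 2025-02-28 19:01 UTC
Rule 2/4 (YBE, +11:30): 2025-02-28 19:01 UTC ≤ query < 2025-08-28 12:23 UTC
19·60 + 1 + 690 = 1831 min
1831 = 1·1440 + 391; 391 = 6·60 + 31 → 06:31, 2025-02-28 + 1 day = 2025-03-01
→ 2025-03-01 06:31 YBE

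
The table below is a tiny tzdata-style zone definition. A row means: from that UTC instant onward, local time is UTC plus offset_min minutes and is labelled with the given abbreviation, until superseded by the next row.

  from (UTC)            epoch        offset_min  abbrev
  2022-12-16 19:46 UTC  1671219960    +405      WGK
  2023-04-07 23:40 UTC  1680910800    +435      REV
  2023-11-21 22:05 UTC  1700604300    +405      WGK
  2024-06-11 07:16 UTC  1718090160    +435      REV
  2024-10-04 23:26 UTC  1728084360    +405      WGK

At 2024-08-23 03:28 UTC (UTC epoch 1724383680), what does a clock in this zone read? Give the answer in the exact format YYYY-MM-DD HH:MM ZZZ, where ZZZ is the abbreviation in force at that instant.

2024-08-23 10:43 REV

Query: 2024-08-23 03:28 UTC
Rule 4/5 (REV, +07:15): 2024-06-11 07:16 UTC ≤ query < 2024-10-04 23:26 UTC
3·60 + 28 + 435 = 643 min
643 = 0·1440 + 643; 643 = 10·60 + 43 → 10:43, same day
→ 2024-08-23 10:43 REV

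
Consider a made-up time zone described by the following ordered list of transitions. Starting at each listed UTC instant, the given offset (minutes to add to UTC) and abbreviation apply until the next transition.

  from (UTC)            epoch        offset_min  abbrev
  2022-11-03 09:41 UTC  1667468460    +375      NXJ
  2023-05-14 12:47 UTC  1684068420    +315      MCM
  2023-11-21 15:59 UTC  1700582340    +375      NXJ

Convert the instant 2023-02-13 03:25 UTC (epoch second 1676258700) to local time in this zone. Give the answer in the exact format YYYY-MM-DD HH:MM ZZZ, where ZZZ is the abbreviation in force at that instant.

Query: 2023-02-13 03:25 UTC
Rule 1/3 (NXJ, +06:15): 2022-11-03 09:41 UTC ≤ query < 2023-05-14 12:47 UTC
3·60 + 25 + 375 = 580 min
580 = 0·1440 + 580; 580 = 9·60 + 40 → 09:40, same day
→ 2023-02-13 09:40 NXJ

2023-02-13 09:40 NXJ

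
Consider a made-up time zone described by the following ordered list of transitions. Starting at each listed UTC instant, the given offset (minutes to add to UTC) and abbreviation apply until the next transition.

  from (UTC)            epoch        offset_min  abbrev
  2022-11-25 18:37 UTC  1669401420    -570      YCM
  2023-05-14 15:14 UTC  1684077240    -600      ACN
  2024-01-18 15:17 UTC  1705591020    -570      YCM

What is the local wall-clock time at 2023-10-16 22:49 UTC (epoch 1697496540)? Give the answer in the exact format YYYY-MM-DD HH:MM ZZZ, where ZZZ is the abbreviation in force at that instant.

Query: 2023-10-16 22:49 UTC
Rule 2/3 (ACN, -10:00): 2023-05-14 15:14 UTC ≤ query < 2024-01-18 15:17 UTC
22·60 + 49 - 600 = 769 min
769 = 0·1440 + 769; 769 = 12·60 + 49 → 12:49, same day
→ 2023-10-16 12:49 ACN

2023-10-16 12:49 ACN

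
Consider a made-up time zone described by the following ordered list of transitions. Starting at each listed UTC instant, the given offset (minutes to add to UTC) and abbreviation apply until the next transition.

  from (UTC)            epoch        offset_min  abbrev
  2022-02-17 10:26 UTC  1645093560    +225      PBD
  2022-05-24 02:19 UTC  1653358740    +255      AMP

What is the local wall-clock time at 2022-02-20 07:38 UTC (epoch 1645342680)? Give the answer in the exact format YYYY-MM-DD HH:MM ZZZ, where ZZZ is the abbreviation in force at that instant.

2022-02-20 11:23 PBD

Query: 2022-02-20 07:38 UTC
Rule 1/2 (PBD, +03:45): 2022-02-17 10:26 UTC ≤ query < 2022-05-24 02:19 UTC
7·60 + 38 + 225 = 683 min
683 = 0·1440 + 683; 683 = 11·60 + 23 → 11:23, same day
→ 2022-02-20 11:23 PBD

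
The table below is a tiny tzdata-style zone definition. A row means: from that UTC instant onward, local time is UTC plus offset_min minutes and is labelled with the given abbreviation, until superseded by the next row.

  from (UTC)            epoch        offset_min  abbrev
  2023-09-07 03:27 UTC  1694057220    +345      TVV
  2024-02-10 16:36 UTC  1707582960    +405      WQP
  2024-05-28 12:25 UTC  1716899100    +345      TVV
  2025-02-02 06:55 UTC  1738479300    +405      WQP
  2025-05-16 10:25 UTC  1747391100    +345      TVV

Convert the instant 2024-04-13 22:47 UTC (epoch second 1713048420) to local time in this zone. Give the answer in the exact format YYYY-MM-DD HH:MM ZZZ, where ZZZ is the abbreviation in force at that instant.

Query: 2024-04-13 22:47 UTC
Rule 2/5 (WQP, +06:45): 2024-02-10 16:36 UTC ≤ query < 2024-05-28 12:25 UTC
22·60 + 47 + 405 = 1772 min
1772 = 1·1440 + 332; 332 = 5·60 + 32 → 05:32, 2024-04-13 + 1 day = 2024-04-14
→ 2024-04-14 05:32 WQP

2024-04-14 05:32 WQP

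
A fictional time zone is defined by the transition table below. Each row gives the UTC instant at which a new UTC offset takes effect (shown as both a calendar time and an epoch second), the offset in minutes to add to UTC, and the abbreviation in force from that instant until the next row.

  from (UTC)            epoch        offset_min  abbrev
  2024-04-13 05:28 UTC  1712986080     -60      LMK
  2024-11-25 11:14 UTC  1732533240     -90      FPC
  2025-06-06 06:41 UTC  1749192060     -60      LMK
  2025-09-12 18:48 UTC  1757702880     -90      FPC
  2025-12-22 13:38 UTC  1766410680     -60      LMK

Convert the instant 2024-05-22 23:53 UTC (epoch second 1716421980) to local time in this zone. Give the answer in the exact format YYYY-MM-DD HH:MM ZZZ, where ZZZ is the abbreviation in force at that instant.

2024-05-22 22:53 LMK

Query: 2024-05-22 23:53 UTC
Rule 1/5 (LMK, -01:00): 2024-04-13 05:28 UTC ≤ query < 2024-11-25 11:14 UTC
23·60 + 53 - 60 = 1373 min
1373 = 0·1440 + 1373; 1373 = 22·60 + 53 → 22:53, same day
→ 2024-05-22 22:53 LMK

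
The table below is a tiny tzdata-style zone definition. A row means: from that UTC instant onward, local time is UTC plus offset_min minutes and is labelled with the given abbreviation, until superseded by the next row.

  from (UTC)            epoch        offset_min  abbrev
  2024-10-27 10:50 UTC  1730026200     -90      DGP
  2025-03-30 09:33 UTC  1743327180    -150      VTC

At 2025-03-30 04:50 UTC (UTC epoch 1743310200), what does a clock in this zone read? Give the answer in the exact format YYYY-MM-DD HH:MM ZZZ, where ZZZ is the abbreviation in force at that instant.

2025-03-30 03:20 DGP

Query: 2025-03-30 04:50 UTC
Rule 1/2 (DGP, -01:30): 2024-10-27 10:50 UTC ≤ query < 2025-03-30 09:33 UTC
4·60 + 50 - 90 = 200 min
200 = 0·1440 + 200; 200 = 3·60 + 20 → 03:20, same day
→ 2025-03-30 03:20 DGP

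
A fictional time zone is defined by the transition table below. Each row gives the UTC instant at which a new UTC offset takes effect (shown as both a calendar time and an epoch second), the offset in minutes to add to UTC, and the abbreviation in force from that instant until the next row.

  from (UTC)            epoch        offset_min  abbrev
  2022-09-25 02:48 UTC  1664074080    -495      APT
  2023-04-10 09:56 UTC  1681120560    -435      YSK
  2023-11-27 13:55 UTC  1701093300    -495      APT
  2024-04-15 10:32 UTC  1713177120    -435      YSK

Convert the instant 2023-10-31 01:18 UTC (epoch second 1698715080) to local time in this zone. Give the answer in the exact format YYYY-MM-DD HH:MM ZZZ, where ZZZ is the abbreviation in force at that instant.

Query: 2023-10-31 01:18 UTC
Rule 2/4 (YSK, -07:15): 2023-04-10 09:56 UTC ≤ query < 2023-11-27 13:55 UTC
1·60 + 18 - 435 = -357 min
-357 = -1·1440 + 1083; 1083 = 18·60 + 3 → 18:03, 2023-10-31 - 1 day = 2023-10-30
→ 2023-10-30 18:03 YSK

2023-10-30 18:03 YSK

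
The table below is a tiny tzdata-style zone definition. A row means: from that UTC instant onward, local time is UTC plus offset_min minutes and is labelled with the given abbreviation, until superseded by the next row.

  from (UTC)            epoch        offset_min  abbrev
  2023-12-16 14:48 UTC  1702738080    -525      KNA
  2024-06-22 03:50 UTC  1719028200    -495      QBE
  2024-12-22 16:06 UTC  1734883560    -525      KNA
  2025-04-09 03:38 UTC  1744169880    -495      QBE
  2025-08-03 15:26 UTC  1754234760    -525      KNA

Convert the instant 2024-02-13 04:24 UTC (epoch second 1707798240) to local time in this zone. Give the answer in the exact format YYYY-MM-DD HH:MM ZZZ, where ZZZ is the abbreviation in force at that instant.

Query: 2024-02-13 04:24 UTC
Rule 1/5 (KNA, -08:45): 2023-12-16 14:48 UTC ≤ query < 2024-06-22 03:50 UTC
4·60 + 24 - 525 = -261 min
-261 = -1·1440 + 1179; 1179 = 19·60 + 39 → 19:39, 2024-02-13 - 1 day = 2024-02-12
→ 2024-02-12 19:39 KNA

2024-02-12 19:39 KNA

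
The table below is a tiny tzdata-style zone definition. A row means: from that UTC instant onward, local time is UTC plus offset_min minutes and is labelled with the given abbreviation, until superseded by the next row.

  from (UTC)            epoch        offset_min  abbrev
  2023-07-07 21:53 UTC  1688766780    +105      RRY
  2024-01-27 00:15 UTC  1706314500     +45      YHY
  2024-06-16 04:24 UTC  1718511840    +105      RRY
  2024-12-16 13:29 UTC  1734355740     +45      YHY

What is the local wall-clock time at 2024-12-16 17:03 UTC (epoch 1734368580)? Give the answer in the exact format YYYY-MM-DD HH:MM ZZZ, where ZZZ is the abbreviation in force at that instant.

2024-12-16 17:48 YHY

Query: 2024-12-16 17:03 UTC
Rule 4/4 (YHY, +00:45): 2024-12-16 13:29 UTC ≤ query < +∞
17·60 + 3 + 45 = 1068 min
1068 = 0·1440 + 1068; 1068 = 17·60 + 48 → 17:48, same day
→ 2024-12-16 17:48 YHY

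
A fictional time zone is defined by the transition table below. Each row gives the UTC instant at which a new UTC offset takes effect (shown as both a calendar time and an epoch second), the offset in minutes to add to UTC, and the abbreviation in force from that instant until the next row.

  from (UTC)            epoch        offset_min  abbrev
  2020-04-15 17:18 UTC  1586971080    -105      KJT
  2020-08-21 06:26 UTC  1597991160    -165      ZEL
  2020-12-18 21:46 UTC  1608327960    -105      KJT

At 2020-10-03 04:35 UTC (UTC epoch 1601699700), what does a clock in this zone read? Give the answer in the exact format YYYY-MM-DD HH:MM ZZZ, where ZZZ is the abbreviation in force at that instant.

2020-10-03 01:50 ZEL

Query: 2020-10-03 04:35 UTC
Rule 2/3 (ZEL, -02:45): 2020-08-21 06:26 UTC ≤ query < 2020-12-18 21:46 UTC
4·60 + 35 - 165 = 110 min
110 = 0·1440 + 110; 110 = 1·60 + 50 → 01:50, same day
→ 2020-10-03 01:50 ZEL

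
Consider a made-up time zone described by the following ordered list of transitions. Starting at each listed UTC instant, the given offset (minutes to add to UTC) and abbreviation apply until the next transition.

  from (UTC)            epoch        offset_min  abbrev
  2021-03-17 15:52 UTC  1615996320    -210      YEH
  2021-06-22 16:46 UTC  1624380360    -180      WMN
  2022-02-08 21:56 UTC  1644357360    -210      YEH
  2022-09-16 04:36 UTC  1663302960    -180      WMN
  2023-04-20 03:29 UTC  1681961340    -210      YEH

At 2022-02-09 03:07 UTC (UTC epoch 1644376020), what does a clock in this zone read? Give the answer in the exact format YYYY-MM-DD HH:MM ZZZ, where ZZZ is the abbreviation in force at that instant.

2022-02-08 23:37 YEH

Query: 2022-02-09 03:07 UTC
Rule 3/5 (YEH, -03:30): 2022-02-08 21:56 UTC ≤ query < 2022-09-16 04:36 UTC
3·60 + 7 - 210 = -23 min
-23 = -1·1440 + 1417; 1417 = 23·60 + 37 → 23:37, 2022-02-09 - 1 day = 2022-02-08
→ 2022-02-08 23:37 YEH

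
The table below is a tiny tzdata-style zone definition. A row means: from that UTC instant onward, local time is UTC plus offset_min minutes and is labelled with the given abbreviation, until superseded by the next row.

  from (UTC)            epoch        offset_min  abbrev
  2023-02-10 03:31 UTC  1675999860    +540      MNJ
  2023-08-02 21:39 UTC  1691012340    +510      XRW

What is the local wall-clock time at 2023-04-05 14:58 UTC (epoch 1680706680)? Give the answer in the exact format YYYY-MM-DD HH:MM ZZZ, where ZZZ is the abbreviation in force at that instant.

2023-04-05 23:58 MNJ

Query: 2023-04-05 14:58 UTC
Rule 1/2 (MNJ, +09:00): 2023-02-10 03:31 UTC ≤ query < 2023-08-02 21:39 UTC
14·60 + 58 + 540 = 1438 min
1438 = 0·1440 + 1438; 1438 = 23·60 + 58 → 23:58, same day
→ 2023-04-05 23:58 MNJ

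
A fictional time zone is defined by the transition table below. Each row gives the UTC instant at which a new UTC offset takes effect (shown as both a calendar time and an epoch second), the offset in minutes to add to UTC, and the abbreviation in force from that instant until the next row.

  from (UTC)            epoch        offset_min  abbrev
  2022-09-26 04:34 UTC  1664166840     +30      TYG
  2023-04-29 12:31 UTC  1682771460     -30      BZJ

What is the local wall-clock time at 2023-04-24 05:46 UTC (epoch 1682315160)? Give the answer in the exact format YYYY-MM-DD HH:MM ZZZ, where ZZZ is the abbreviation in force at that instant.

Query: 2023-04-24 05:46 UTC
Rule 1/2 (TYG, +00:30): 2022-09-26 04:34 UTC ≤ query < 2023-04-29 12:31 UTC
5·60 + 46 + 30 = 376 min
376 = 0·1440 + 376; 376 = 6·60 + 16 → 06:16, same day
→ 2023-04-24 06:16 TYG

2023-04-24 06:16 TYG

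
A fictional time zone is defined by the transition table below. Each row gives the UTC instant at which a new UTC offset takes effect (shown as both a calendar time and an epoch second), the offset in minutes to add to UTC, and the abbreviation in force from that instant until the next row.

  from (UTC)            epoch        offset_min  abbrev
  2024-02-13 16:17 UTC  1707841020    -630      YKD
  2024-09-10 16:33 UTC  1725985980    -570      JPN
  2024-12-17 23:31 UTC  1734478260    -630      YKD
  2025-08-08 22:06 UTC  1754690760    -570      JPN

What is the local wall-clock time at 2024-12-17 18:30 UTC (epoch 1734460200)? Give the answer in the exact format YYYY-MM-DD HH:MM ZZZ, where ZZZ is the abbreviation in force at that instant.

2024-12-17 09:00 JPN

Query: 2024-12-17 18:30 UTC
Rule 2/4 (JPN, -09:30): 2024-09-10 16:33 UTC ≤ query < 2024-12-17 23:31 UTC
18·60 + 30 - 570 = 540 min
540 = 0·1440 + 540; 540 = 9·60 + 0 → 09:00, same day
→ 2024-12-17 09:00 JPN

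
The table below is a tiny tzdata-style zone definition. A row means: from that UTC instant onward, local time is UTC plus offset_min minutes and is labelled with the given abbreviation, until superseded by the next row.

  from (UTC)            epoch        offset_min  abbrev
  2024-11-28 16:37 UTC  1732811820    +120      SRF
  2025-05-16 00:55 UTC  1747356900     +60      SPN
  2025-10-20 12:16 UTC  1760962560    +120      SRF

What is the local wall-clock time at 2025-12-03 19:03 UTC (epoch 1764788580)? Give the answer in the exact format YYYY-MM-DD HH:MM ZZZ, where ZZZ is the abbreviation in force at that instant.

2025-12-03 21:03 SRF

Query: 2025-12-03 19:03 UTC
Rule 3/3 (SRF, +02:00): 2025-10-20 12:16 UTC ≤ query < +∞
19·60 + 3 + 120 = 1263 min
1263 = 0·1440 + 1263; 1263 = 21·60 + 3 → 21:03, same day
→ 2025-12-03 21:03 SRF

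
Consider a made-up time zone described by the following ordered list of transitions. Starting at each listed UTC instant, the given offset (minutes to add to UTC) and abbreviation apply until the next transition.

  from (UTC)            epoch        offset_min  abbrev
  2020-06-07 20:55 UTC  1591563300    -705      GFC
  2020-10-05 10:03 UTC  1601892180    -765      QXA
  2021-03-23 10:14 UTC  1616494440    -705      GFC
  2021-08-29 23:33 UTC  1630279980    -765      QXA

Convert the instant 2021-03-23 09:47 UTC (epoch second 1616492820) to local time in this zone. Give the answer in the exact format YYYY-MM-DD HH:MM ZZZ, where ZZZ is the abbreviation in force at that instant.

Query: 2021-03-23 09:47 UTC
Rule 2/4 (QXA, -12:45): 2020-10-05 10:03 UTC ≤ query < 2021-03-23 10:14 UTC
9·60 + 47 - 765 = -178 min
-178 = -1·1440 + 1262; 1262 = 21·60 + 2 → 21:02, 2021-03-23 - 1 day = 2021-03-22
→ 2021-03-22 21:02 QXA

2021-03-22 21:02 QXA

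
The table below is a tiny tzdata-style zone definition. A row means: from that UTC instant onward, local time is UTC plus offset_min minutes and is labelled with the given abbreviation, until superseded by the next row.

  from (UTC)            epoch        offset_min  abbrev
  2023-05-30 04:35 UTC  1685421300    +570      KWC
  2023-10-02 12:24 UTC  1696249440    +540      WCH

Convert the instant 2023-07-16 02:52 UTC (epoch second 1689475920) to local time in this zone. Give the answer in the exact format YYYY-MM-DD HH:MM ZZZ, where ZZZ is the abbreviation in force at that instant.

Query: 2023-07-16 02:52 UTC
Rule 1/2 (KWC, +09:30): 2023-05-30 04:35 UTC ≤ query < 2023-10-02 12:24 UTC
2·60 + 52 + 570 = 742 min
742 = 0·1440 + 742; 742 = 12·60 + 22 → 12:22, same day
→ 2023-07-16 12:22 KWC

2023-07-16 12:22 KWC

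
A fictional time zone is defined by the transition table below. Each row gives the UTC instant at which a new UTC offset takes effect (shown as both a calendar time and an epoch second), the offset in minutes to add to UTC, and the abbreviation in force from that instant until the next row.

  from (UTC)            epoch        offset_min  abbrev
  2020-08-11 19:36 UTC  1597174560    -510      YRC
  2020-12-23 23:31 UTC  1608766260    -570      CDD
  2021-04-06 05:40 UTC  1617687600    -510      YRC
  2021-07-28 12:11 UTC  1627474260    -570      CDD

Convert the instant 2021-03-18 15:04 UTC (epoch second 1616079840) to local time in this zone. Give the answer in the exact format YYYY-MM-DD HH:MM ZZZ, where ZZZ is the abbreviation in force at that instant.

2021-03-18 05:34 CDD

Query: 2021-03-18 15:04 UTC
Rule 2/4 (CDD, -09:30): 2020-12-23 23:31 UTC ≤ query < 2021-04-06 05:40 UTC
15·60 + 4 - 570 = 334 min
334 = 0·1440 + 334; 334 = 5·60 + 34 → 05:34, same day
→ 2021-03-18 05:34 CDD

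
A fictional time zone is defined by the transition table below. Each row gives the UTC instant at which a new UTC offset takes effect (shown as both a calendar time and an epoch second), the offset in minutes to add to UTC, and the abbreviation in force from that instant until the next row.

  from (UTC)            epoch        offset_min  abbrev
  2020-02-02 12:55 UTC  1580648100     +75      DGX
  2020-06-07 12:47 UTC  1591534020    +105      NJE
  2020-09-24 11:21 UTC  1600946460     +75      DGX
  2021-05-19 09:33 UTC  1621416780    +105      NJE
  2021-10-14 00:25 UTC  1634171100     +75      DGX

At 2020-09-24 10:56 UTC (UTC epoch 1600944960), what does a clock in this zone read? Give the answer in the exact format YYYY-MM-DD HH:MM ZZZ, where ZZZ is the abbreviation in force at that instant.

2020-09-24 12:41 NJE

Query: 2020-09-24 10:56 UTC
Rule 2/5 (NJE, +01:45): 2020-06-07 12:47 UTC ≤ query < 2020-09-24 11:21 UTC
10·60 + 56 + 105 = 761 min
761 = 0·1440 + 761; 761 = 12·60 + 41 → 12:41, same day
→ 2020-09-24 12:41 NJE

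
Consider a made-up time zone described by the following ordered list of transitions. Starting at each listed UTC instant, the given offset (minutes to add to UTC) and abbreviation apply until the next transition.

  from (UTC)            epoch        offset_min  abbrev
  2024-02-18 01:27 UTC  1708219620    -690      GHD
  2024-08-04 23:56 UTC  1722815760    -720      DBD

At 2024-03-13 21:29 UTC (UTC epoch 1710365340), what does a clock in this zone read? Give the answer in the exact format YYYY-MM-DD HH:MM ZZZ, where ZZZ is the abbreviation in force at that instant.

Query: 2024-03-13 21:29 UTC
Rule 1/2 (GHD, -11:30): 2024-02-18 01:27 UTC ≤ query < 2024-08-04 23:56 UTC
21·60 + 29 - 690 = 599 min
599 = 0·1440 + 599; 599 = 9·60 + 59 → 09:59, same day
→ 2024-03-13 09:59 GHD

2024-03-13 09:59 GHD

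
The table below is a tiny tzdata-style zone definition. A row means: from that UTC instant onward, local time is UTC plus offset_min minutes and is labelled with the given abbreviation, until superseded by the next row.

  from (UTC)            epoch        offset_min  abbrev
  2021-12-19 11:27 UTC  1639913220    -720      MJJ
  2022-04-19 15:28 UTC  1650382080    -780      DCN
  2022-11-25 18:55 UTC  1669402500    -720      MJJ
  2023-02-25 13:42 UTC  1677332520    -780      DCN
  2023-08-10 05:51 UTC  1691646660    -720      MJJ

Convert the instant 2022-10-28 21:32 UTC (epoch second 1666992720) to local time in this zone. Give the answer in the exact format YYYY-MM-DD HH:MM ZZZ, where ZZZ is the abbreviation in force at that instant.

Query: 2022-10-28 21:32 UTC
Rule 2/5 (DCN, -13:00): 2022-04-19 15:28 UTC ≤ query < 2022-11-25 18:55 UTC
21·60 + 32 - 780 = 512 min
512 = 0·1440 + 512; 512 = 8·60 + 32 → 08:32, same day
→ 2022-10-28 08:32 DCN

2022-10-28 08:32 DCN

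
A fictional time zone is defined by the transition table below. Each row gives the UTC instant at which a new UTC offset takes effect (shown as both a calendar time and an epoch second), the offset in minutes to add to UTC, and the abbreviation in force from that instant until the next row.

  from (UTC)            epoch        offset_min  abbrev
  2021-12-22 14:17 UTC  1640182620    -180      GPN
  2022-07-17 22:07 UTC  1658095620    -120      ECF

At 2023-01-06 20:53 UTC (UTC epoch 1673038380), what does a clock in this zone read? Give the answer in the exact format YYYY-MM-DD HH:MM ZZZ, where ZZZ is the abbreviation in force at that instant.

2023-01-06 18:53 ECF

Query: 2023-01-06 20:53 UTC
Rule 2/2 (ECF, -02:00): 2022-07-17 22:07 UTC ≤ query < +∞
20·60 + 53 - 120 = 1133 min
1133 = 0·1440 + 1133; 1133 = 18·60 + 53 → 18:53, same day
→ 2023-01-06 18:53 ECF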